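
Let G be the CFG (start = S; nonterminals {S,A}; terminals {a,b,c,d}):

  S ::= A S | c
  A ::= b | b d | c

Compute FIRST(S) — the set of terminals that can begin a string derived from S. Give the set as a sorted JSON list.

FIRST sets, iterate to fixpoint:
iter 1:
  A via A→b: +{b}
  A via A→c: +{c}
  S via S→A S: +{b,c}
  FIRST[S]={b,c}  FIRST[A]={b,c}
iter 2: done
  FIRST[S]={b,c}  FIRST[A]={b,c}

FIRST(S) = ["b", "c"]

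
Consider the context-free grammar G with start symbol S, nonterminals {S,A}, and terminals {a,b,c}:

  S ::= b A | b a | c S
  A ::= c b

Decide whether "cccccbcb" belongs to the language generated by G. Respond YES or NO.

CNF form of G:
  S -> T0 S | T1 A | T1 T2
  A -> T0 T1
  T0 -> c
  T1 -> b
  T2 -> a

CYK table (by increasing span):
  T[0,0] 'c' = {T0}  orig:{}
  T[1,1] 'c' = {T0}  orig:{}
  T[2,2] 'c' = {T0}  orig:{}
  T[3,3] 'c' = {T0}  orig:{}
  T[4,4] 'c' = {T0}  orig:{}
  T[5,5] 'b' = {T1}  orig:{}
  T[6,6] 'c' = {T0}  orig:{}
  T[7,7] 'b' = {T1}  orig:{}
  T[0,1] 'cc' = ∅
  T[1,2] 'cc' = ∅
  T[2,3] 'cc' = ∅
  T[3,4] 'cc' = ∅
  T[4,5] 'cb' = {A}
  T[5,6] 'bc' = ∅
  T[6,7] 'cb' = {A}
  T[0,2] 'ccc' = ∅
  T[1,3] 'ccc' = ∅
  T[2,4] 'ccc' = ∅
  T[3,5] 'ccb' = ∅
  T[4,6] 'cbc' = ∅
  T[5,7] 'bcb' = {S}
  T[0,3] 'cccc' = ∅
  T[1,4] 'cccc' = ∅
  T[2,5] 'cccb' = ∅
  T[3,6] 'ccbc' = ∅
  T[4,7] 'cbcb' = {S}
  T[0,4] 'ccccc' = ∅
  T[1,5] 'ccccb' = ∅
  T[2,6] 'cccbc' = ∅
  T[3,7] 'ccbcb' = {S}
  T[0,5] 'cccccb' = ∅
  T[1,6] 'ccccbc' = ∅
  T[2,7] 'cccbcb' = {S}
  T[0,6] 'cccccbc' = ∅
  T[1,7] 'ccccbcb' = {S}
  T[0,7] 'cccccbcb' = {S}

S ∈ T[0,7] ⇒ YES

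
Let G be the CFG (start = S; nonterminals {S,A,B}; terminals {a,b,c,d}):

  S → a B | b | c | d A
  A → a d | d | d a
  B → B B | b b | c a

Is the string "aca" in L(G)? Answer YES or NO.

Convert to CNF:
  S -> T0 B | T1 A | b | c
  A -> T0 T1 | T1 T0 | d
  B -> B B | T2 T2 | T3 T0
  T0 -> a
  T1 -> d
  T2 -> b
  T3 -> c

CYK table (by increasing span):
  [0..0]={T0}  "a"  orig:{}
  [1..1]={S,T3}  "c"  orig:{S}
  [2..2]={T0}  "a"  orig:{}
  [0..1]=∅  "ac"
  [1..2]={B}  "ca"
  [0..2]={S}  "aca"

S ∈ T[0,2] ⇒ YES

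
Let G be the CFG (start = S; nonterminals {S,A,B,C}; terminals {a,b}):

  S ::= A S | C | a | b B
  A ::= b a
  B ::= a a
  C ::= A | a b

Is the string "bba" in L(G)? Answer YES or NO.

CNF form of G:
  S -> A S | T0 B | T0 T1 | T1 T0 | a
  A -> T0 T1
  B -> T1 T1
  C -> T0 T1 | T1 T0
  T0 -> b
  T1 -> a

Fill CYK table bottom-up:
  T[0,0] 'b' = {T0}  orig:{}
  T[1,1] 'b' = {T0}  orig:{}
  T[2,2] 'a' = {S,T1}  orig:{S}
  T[0,1] 'bb' = ∅
  T[1,2] 'ba' = {A,C,S}
  T[0,2] 'bba' = ∅

S ∉ T[0,2] ⇒ NO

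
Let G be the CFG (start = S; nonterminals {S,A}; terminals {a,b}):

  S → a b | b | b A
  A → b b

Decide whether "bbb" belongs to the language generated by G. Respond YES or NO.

Convert to CNF:
  S -> T0 A | T1 T0 | b
  A -> T0 T0
  T0 -> b
  T1 -> a

CYK table (by increasing span):
  T[0,0] 'b' = {S,T0}  orig:{S}
  T[1,1] 'b' = {S,T0}  orig:{S}
  T[2,2] 'b' = {S,T0}  orig:{S}
  T[0,1] 'bb' = {A}
  T[1,2] 'bb' = {A}
  T[0,2] 'bbb' = {S}

S ∈ T[0,2] ⇒ YES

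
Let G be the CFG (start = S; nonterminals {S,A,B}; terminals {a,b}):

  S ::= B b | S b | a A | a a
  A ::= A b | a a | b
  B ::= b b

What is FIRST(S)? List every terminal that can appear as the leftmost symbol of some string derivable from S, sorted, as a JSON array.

FIRST sets, iterate to fixpoint:
iter 1:
  A via A→a a: +{a}
  A via A→b: +{b}
  B via B→b b: +{b}
  S via S→B b: +{b}
  S via S→a A: +{a}
  S: {a,b}  A: {a,b}  B: {b}
iter 2: done
  S: {a,b}  A: {a,b}  B: {b}

FIRST(S) = ["a", "b"]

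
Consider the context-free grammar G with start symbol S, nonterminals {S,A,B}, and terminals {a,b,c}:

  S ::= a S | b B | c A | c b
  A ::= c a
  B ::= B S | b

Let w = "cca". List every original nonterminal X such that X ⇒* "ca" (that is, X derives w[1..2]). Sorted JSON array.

Convert to CNF:
  S -> T0 A | T0 T2 | T1 S | T2 B
  A -> T0 T1
  B -> B S | b
  T0 -> c
  T1 -> a
  T2 -> b

Fill CYK table bottom-up (cells [i..j] with 1 ≤ i ≤ j ≤ 2 only):
  cell(1,1) c: {T0}  orig:{}
  cell(2,2) a: {T1}  orig:{}
  cell(1,2) ca: {A}

Original NTs in T[1,2] deriving "ca": ["A"]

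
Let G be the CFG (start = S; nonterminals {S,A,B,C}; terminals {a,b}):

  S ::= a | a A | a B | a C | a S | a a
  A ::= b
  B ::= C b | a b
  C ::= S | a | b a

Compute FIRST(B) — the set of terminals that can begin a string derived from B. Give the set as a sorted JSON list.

FIRST sets, iterate to fixpoint:
[1]
  A via A→b: +{b}
  B via B→a b: +{a}
  C via C→a: +{a}
  C via C→b a: +{b}
  S via S→a: +{a}
  FIRST(S)={a}  FIRST(A)={b}  FIRST(B)={a}  FIRST(C)={a,b}
[2]
  B via B→C b: +{b}
  FIRST(S)={a}  FIRST(A)={b}  FIRST(B)={a,b}  FIRST(C)={a,b}
[3] (no change)
  FIRST(S)={a}  FIRST(A)={b}  FIRST(B)={a,b}  FIRST(C)={a,b}

FIRST(B) = ["a", "b"]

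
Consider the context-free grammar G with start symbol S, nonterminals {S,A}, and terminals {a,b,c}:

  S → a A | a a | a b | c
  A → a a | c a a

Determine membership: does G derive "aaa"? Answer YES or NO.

Convert to CNF:
  S -> T0 A | T0 T0 | T0 T2 | c
  A -> T0 T0 | T1 X3
  T0 -> a
  T1 -> c
  T2 -> b
  X3 -> T0 T0

CYK fill:
  T[0,0] 'a' = {T0}  orig:{}
  T[1,1] 'a' = {T0}  orig:{}
  T[2,2] 'a' = {T0}  orig:{}
  T[0,1] 'aa' = {A,S,X3}  orig:{A,S}
  T[1,2] 'aa' = {A,S,X3}  orig:{A,S}
  T[0,2] 'aaa' = {S}

S ∈ T[0,2] ⇒ YES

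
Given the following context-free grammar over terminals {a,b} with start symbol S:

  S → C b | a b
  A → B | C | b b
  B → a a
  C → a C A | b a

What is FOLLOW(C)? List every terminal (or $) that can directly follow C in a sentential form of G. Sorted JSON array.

Compute FIRST by fixpoint:
[1]
  A via A→b b: +{b}
  B via B→a a: +{a}
  C via C→a C A: +{a}
  C via C→b a: +{b}
  S via S→C b: +{a,b}
  FIRST(S)={a,b}  FIRST(A)={b}  FIRST(B)={a}  FIRST(C)={a,b}
[2]
  A via A→B: +{a}
  FIRST(S)={a,b}  FIRST(A)={a,b}  FIRST(B)={a}  FIRST(C)={a,b}
[3] done
  FIRST(S)={a,b}  FIRST(A)={a,b}  FIRST(B)={a}  FIRST(C)={a,b}

FOLLOW sets:
FOLLOW(S) := {$}
round 1:
  C→a C A: FOLLOW(C) ⊇ FIRST(A) = {a,b}; new: +{a,b}
  C→a C A: FOLLOW(A) ⊇ FOLLOW(C) ⊇ {a,b}; new: +{a,b}
  FOLLOW(S)={$}  FOLLOW(A)={a,b}  FOLLOW(B)={}  FOLLOW(C)={a,b}
round 2:
  A→B: FOLLOW(B) ⊇ FOLLOW(A) ⊇ {a,b}; new: +{a,b}
  FOLLOW(S)={$}  FOLLOW(A)={a,b}  FOLLOW(B)={a,b}  FOLLOW(C)={a,b}
round 3: done
  FOLLOW(S)={$}  FOLLOW(A)={a,b}  FOLLOW(B)={a,b}  FOLLOW(C)={a,b}

FOLLOW(C) = ["a", "b"]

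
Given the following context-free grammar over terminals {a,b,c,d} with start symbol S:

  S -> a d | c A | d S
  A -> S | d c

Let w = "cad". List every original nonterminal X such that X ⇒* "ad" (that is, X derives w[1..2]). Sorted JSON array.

CNF form of G:
  S -> T0 T1 | T1 S | T2 A
  A -> T0 T1 | T1 S | T1 T2 | T2 A
  T0 -> a
  T1 -> d
  T2 -> c

CYK table (by increasing span), restricted to cells inside w[1..2]:
  [1..1]={T0}  "a"  orig:{}
  [2..2]={T1}  "d"  orig:{}
  [1..2]={A,S}  "ad"

Original NTs in T[1,2] deriving "ad": ["A", "S"]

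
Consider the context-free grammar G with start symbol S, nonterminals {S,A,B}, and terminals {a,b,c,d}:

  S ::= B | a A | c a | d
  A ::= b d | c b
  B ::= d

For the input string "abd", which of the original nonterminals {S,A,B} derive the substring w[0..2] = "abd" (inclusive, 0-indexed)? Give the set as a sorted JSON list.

Convert to CNF:
  S -> T2 T3 | T3 A | d
  A -> T0 T1 | T2 T0
  B -> d
  T0 -> b
  T1 -> d
  T2 -> c
  T3 -> a

Fill CYK table bottom-up (cells [i..j] with 0 ≤ i ≤ j ≤ 2 only):
  [0..0]={T3}  "a"  orig:{}
  [1..1]={T0}  "b"  orig:{}
  [2..2]={B,S,T1}  "d"  orig:{B,S}
  [0..1]=∅  "ab"
  [1..2]={A}  "bd"
  [0..2]={S}  "abd"

Original NTs in T[0,2] deriving "abd": ["S"]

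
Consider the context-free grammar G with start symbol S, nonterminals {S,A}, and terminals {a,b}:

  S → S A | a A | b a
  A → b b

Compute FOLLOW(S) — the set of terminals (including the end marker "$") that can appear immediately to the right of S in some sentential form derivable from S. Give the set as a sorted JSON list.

FIRST iteration:
[1]
  A via A→b b: +{b}
  S via S→a A: +{a}
  S via S→b a: +{b}
  S: {a,b}  A: {b}
[2] (stable)
  S: {a,b}  A: {b}

FOLLOW sets:
seed FOLLOW(S) with $
iter 1:
  S→S A: FOLLOW(S) ⊇ FIRST(A) = {b}; new: +{b}
  S→S A: FOLLOW(A) ⊇ FOLLOW(S) ⊇ {$,b}; new: +{$,b}
  FOLLOW(S)={$,b}  FOLLOW(A)={$,b}
iter 2: done
  FOLLOW(S)={$,b}  FOLLOW(A)={$,b}

FOLLOW(S) = ["$", "b"]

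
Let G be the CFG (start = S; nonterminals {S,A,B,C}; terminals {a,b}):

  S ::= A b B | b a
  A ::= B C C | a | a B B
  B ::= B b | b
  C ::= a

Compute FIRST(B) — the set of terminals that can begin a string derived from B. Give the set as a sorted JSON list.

FIRST sets, iterate to fixpoint:
[1]
  A via A→a: +{a}
  B via B→b: +{b}
  C via C→a: +{a}
  S via S→A b B: +{a}
  S via S→b a: +{b}
  FIRST[S]={a,b}  FIRST[A]={a}  FIRST[B]={b}  FIRST[C]={a}
[2]
  A via A→B C C: +{b}
  FIRST[S]={a,b}  FIRST[A]={a,b}  FIRST[B]={b}  FIRST[C]={a}
[3] — fixpoint
  FIRST[S]={a,b}  FIRST[A]={a,b}  FIRST[B]={b}  FIRST[C]={a}

FIRST(B) = ["b"]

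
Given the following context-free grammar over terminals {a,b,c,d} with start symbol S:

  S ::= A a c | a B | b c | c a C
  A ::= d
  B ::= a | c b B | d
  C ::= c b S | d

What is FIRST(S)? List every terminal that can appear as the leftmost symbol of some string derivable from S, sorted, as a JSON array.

FIRST sets, iterate to fixpoint:
iter 1:
  A via A→d: +{d}
  B via B→a: +{a}
  B via B→c b B: +{c}
  B via B→d: +{d}
  C via C→c b S: +{c}
  C via C→d: +{d}
  S via S→A a c: +{d}
  S via S→a B: +{a}
  S via S→b c: +{b}
  S via S→c a C: +{c}
  FIRST[S]={a,b,c,d}  FIRST[A]={d}  FIRST[B]={a,c,d}  FIRST[C]={c,d}
iter 2: (no change)
  FIRST[S]={a,b,c,d}  FIRST[A]={d}  FIRST[B]={a,c,d}  FIRST[C]={c,d}

FIRST(S) = ["a", "b", "c", "d"]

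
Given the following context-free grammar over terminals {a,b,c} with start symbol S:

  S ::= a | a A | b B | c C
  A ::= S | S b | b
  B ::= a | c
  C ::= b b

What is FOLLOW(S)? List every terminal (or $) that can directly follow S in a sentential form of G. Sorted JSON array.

FIRST sets, iterate to fixpoint:
round 1:
  A via A→b: +{b}
  B via B→a: +{a}
  B via B→c: +{c}
  C via C→b b: +{b}
  S via S→a: +{a}
  S via S→b B: +{b}
  S via S→c C: +{c}
  FIRST(S)={a,b,c}  FIRST(A)={b}  FIRST(B)={a,c}  FIRST(C)={b}
round 2:
  A via A→S: +{a,c}
  FIRST(S)={a,b,c}  FIRST(A)={a,b,c}  FIRST(B)={a,c}  FIRST(C)={b}
round 3: (no change)
  FIRST(S)={a,b,c}  FIRST(A)={a,b,c}  FIRST(B)={a,c}  FIRST(C)={b}

FOLLOW iteration:
seed FOLLOW(S) with $
pass 1:
  A→S b: FOLLOW(S) ⊇ FIRST(b) = {b}; new: +{b}
  S→a A: FOLLOW(A) ⊇ FOLLOW(S) ⊇ {$,b}; new: +{$,b}
  S→b B: FOLLOW(B) ⊇ FOLLOW(S) ⊇ {$,b}; new: +{$,b}
  S→c C: FOLLOW(C) ⊇ FOLLOW(S) ⊇ {$,b}; new: +{$,b}
  FOLLOW(S)={$,b}  FOLLOW(A)={$,b}  FOLLOW(B)={$,b}  FOLLOW(C)={$,b}
pass 2: done
  FOLLOW(S)={$,b}  FOLLOW(A)={$,b}  FOLLOW(B)={$,b}  FOLLOW(C)={$,b}

FOLLOW(S) = ["$", "b"]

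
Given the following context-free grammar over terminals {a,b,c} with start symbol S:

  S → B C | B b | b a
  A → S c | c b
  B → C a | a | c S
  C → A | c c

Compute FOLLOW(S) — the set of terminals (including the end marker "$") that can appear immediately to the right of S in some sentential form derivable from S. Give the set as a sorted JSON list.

FIRST iteration:
[1]
  A via A→c b: +{c}
  B via B→a: +{a}
  B via B→c S: +{c}
  C via C→A: +{c}
  S via S→B C: +{a,c}
  S via S→b a: +{b}
  S: {a,b,c}  A: {c}  B: {a,c}  C: {c}
[2]
  A via A→S c: +{a,b}
  C via C→A: +{a,b}
  S: {a,b,c}  A: {a,b,c}  B: {a,c}  C: {a,b,c}
[3]
  B via B→C a: +{b}
  S: {a,b,c}  A: {a,b,c}  B: {a,b,c}  C: {a,b,c}
[4] done
  S: {a,b,c}  A: {a,b,c}  B: {a,b,c}  C: {a,b,c}

FOLLOW sets:
seed FOLLOW(S) with $
iter 1:
  A→S c: FOLLOW(S) ⊇ FIRST(c) = {c}; new: +{c}
  B→C a: FOLLOW(C) ⊇ FIRST(a) = {a}; new: +{a}
  C→A: FOLLOW(A) ⊇ FOLLOW(C) ⊇ {a}; new: +{a}
  S→B C: FOLLOW(B) ⊇ FIRST(C) = {a,b,c}; new: +{a,b,c}
  S→B C: FOLLOW(C) ⊇ FOLLOW(S) ⊇ {$,c}; new: +{$,c}
  FOLLOW(S)={$,c}  FOLLOW(A)={a}  FOLLOW(B)={a,b,c}  FOLLOW(C)={$,a,c}
iter 2:
  B→c S: FOLLOW(S) ⊇ FOLLOW(B) ⊇ {a,b,c}; new: +{a,b}
  C→A: FOLLOW(A) ⊇ FOLLOW(C) ⊇ {$,a,c}; new: +{$,c}
  S→B C: FOLLOW(C) ⊇ FOLLOW(S) ⊇ {$,a,b,c}; new: +{b}
  FOLLOW(S)={$,a,b,c}  FOLLOW(A)={$,a,c}  FOLLOW(B)={a,b,c}  FOLLOW(C)={$,a,b,c}
iter 3:
  C→A: FOLLOW(A) ⊇ FOLLOW(C) ⊇ {$,a,b,c}; new: +{b}
  FOLLOW(S)={$,a,b,c}  FOLLOW(A)={$,a,b,c}  FOLLOW(B)={a,b,c}  FOLLOW(C)={$,a,b,c}
iter 4: — fixpoint
  FOLLOW(S)={$,a,b,c}  FOLLOW(A)={$,a,b,c}  FOLLOW(B)={a,b,c}  FOLLOW(C)={$,a,b,c}

FOLLOW(S) = ["$", "a", "b", "c"]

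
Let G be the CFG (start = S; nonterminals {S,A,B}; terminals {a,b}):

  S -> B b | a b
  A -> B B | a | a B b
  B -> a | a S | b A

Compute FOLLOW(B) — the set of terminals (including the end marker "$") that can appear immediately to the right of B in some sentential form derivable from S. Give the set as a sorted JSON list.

FIRST sets, iterate to fixpoint:
pass 1:
  A via A→a: +{a}
  B via B→a: +{a}
  B via B→b A: +{b}
  S via S→B b: +{a,b}
  FIRST(S)={a,b}  FIRST(A)={a}  FIRST(B)={a,b}
pass 2:
  A via A→B B: +{b}
  FIRST(S)={a,b}  FIRST(A)={a,b}  FIRST(B)={a,b}
pass 3: (stable)
  FIRST(S)={a,b}  FIRST(A)={a,b}  FIRST(B)={a,b}

Compute FOLLOW by fixpoint:
seed FOLLOW(S) with $
[1]
  A→B B: FOLLOW(B) ⊇ FIRST(B) = {a,b}; new: +{a,b}
  B→a S: FOLLOW(S) ⊇ FOLLOW(B) ⊇ {a,b}; new: +{a,b}
  B→b A: FOLLOW(A) ⊇ FOLLOW(B) ⊇ {a,b}; new: +{a,b}
  S: {$,a,b}  A: {a,b}  B: {a,b}
[2] — fixpoint
  S: {$,a,b}  A: {a,b}  B: {a,b}

FOLLOW(B) = ["a", "b"]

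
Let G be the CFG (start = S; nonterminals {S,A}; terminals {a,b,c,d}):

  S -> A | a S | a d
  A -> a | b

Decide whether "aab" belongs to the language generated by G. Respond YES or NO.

Convert to CNF:
  S -> T0 S | T0 T1 | a | b
  A -> a | b
  T0 -> a
  T1 -> d

CYK fill:
  [0..0]={A,S,T0}  "a"  orig:{A,S}
  [1..1]={A,S,T0}  "a"  orig:{A,S}
  [2..2]={A,S}  "b"
  [0..1]={S}  "aa"
  [1..2]={S}  "ab"
  [0..2]={S}  "aab"

S ∈ T[0,2] ⇒ YES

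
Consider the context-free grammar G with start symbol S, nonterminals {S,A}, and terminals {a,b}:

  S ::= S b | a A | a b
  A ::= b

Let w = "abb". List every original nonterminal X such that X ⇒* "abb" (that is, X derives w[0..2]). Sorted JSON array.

Convert to CNF:
  S -> S T0 | T1 A | T1 T0
  A -> b
  T0 -> b
  T1 -> a

Fill CYK table bottom-up, restricted to cells inside w[0..2]:
  cell(0,0) a: {T1}  orig:{}
  cell(1,1) b: {A,T0}  orig:{A}
  cell(2,2) b: {A,T0}  orig:{A}
  cell(0,1) ab: {S}
  cell(1,2) bb: ∅
  cell(0,2) abb: {S}

Original NTs in T[0,2] deriving "abb": ["S"]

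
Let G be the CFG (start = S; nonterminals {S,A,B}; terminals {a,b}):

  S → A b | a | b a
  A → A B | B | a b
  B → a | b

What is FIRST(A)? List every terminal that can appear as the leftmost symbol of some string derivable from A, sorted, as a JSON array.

FIRST iteration:
pass 1:
  A via A→a b: +{a}
  B via B→a: +{a}
  B via B→b: +{b}
  S via S→A b: +{a}
  S via S→b a: +{b}
  FIRST[S]={a,b}  FIRST[A]={a}  FIRST[B]={a,b}
pass 2:
  A via A→B: +{b}
  FIRST[S]={a,b}  FIRST[A]={a,b}  FIRST[B]={a,b}
pass 3: — fixpoint
  FIRST[S]={a,b}  FIRST[A]={a,b}  FIRST[B]={a,b}

FIRST(A) = ["a", "b"]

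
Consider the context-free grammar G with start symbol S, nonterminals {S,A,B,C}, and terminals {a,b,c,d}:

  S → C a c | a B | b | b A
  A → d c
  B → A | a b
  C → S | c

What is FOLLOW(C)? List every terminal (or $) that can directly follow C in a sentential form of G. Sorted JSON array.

Compute FIRST by fixpoint:
pass 1:
  A via A→d c: +{d}
  B via B→A: +{d}
  B via B→a b: +{a}
  C via C→c: +{c}
  S via S→C a c: +{c}
  S via S→a B: +{a}
  S via S→b: +{b}
  FIRST[S]={a,b,c}  FIRST[A]={d}  FIRST[B]={a,d}  FIRST[C]={c}
pass 2:
  C via C→S: +{a,b}
  FIRST[S]={a,b,c}  FIRST[A]={d}  FIRST[B]={a,d}  FIRST[C]={a,b,c}
pass 3: (stable)
  FIRST[S]={a,b,c}  FIRST[A]={d}  FIRST[B]={a,d}  FIRST[C]={a,b,c}

FOLLOW iteration:
initialize: $ ∈ FOLLOW(S)
round 1:
  S→C a c: FOLLOW(C) ⊇ FIRST(a) = {a}; new: +{a}
  S→a B: FOLLOW(B) ⊇ FOLLOW(S) ⊇ {$}; new: +{$}
  S→b A: FOLLOW(A) ⊇ FOLLOW(S) ⊇ {$}; new: +{$}
  S: {$}  A: {$}  B: {$}  C: {a}
round 2:
  C→S: FOLLOW(S) ⊇ FOLLOW(C) ⊇ {a}; new: +{a}
  S→a B: FOLLOW(B) ⊇ FOLLOW(S) ⊇ {$,a}; new: +{a}
  S→b A: FOLLOW(A) ⊇ FOLLOW(S) ⊇ {$,a}; new: +{a}
  S: {$,a}  A: {$,a}  B: {$,a}  C: {a}
round 3: (stable)
  S: {$,a}  A: {$,a}  B: {$,a}  C: {a}

FOLLOW(C) = ["a"]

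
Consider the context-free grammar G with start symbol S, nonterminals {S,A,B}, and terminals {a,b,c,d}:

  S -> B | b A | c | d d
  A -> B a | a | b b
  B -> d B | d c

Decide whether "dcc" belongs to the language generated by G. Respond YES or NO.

CNF form of G:
  S -> T1 A | T2 B | T2 T2 | T2 T3 | c
  A -> B T0 | T1 T1 | a
  B -> T2 B | T2 T3
  T0 -> a
  T1 -> b
  T2 -> d
  T3 -> c

CYK fill:
  cell(0,0) d: {T2}  orig:{}
  cell(1,1) c: {S,T3}  orig:{S}
  cell(2,2) c: {S,T3}  orig:{S}
  cell(0,1) dc: {B,S}
  cell(1,2) cc: ∅
  cell(0,2) dcc: ∅

S ∉ T[0,2] ⇒ NO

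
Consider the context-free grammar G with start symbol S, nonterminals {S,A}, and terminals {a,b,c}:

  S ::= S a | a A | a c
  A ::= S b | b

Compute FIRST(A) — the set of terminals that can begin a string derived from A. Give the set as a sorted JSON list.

FIRST sets, iterate to fixpoint:
[1]
  A via A→b: +{b}
  S via S→a A: +{a}
  S: {a}  A: {b}
[2]
  A via A→S b: +{a}
  S: {a}  A: {a,b}
[3] (no change)
  S: {a}  A: {a,b}

FIRST(A) = ["a", "b"]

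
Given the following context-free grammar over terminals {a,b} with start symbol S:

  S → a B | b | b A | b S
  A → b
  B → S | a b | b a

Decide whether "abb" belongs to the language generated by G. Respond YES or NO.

Convert to CNF:
  S -> T0 B | T1 A | T1 S | b
  A -> b
  B -> T0 B | T0 T1 | T1 A | T1 S | T1 T0 | b
  T0 -> a
  T1 -> b

Fill CYK table bottom-up:
  cell(0,0) a: {T0}  orig:{}
  cell(1,1) b: {A,B,S,T1}  orig:{A,B,S}
  cell(2,2) b: {A,B,S,T1}  orig:{A,B,S}
  cell(0,1) ab: {B,S}
  cell(1,2) bb: {B,S}
  cell(0,2) abb: {B,S}

S ∈ T[0,2] ⇒ YES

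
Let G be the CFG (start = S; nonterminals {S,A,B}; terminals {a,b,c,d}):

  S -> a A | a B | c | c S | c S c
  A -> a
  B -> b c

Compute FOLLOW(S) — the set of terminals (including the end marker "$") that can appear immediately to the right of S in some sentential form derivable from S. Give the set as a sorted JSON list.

Compute FIRST by fixpoint:
round 1:
  A via A→a: +{a}
  B via B→b c: +{b}
  S via S→a A: +{a}
  S via S→c: +{c}
  S: {a,c}  A: {a}  B: {b}
round 2: done
  S: {a,c}  A: {a}  B: {b}

Compute FOLLOW by fixpoint:
initialize: $ ∈ FOLLOW(S)
[1]
  S→a A: FOLLOW(A) ⊇ FOLLOW(S) ⊇ {$}; new: +{$}
  S→a B: FOLLOW(B) ⊇ FOLLOW(S) ⊇ {$}; new: +{$}
  S→c S c: FOLLOW(S) ⊇ FIRST(c) = {c}; new: +{c}
  FOLLOW(S)={$,c}  FOLLOW(A)={$}  FOLLOW(B)={$}
[2]
  S→a A: FOLLOW(A) ⊇ FOLLOW(S) ⊇ {$,c}; new: +{c}
  S→a B: FOLLOW(B) ⊇ FOLLOW(S) ⊇ {$,c}; new: +{c}
  FOLLOW(S)={$,c}  FOLLOW(A)={$,c}  FOLLOW(B)={$,c}
[3] (no change)
  FOLLOW(S)={$,c}  FOLLOW(A)={$,c}  FOLLOW(B)={$,c}

FOLLOW(S) = ["$", "c"]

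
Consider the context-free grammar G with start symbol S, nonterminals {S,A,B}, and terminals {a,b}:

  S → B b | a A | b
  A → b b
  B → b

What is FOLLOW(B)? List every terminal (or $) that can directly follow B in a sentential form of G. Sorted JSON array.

FIRST iteration:
round 1:
  A via A→b b: +{b}
  B via B→b: +{b}
  S via S→B b: +{b}
  S via S→a A: +{a}
  FIRST(S)={a,b}  FIRST(A)={b}  FIRST(B)={b}
round 2: (no change)
  FIRST(S)={a,b}  FIRST(A)={b}  FIRST(B)={b}

Compute FOLLOW by fixpoint:
initialize: $ ∈ FOLLOW(S)
[1]
  S→B b: FOLLOW(B) ⊇ FIRST(b) = {b}; new: +{b}
  S→a A: FOLLOW(A) ⊇ FOLLOW(S) ⊇ {$}; new: +{$}
  S: {$}  A: {$}  B: {b}
[2] (no change)
  S: {$}  A: {$}  B: {b}

FOLLOW(B) = ["b"]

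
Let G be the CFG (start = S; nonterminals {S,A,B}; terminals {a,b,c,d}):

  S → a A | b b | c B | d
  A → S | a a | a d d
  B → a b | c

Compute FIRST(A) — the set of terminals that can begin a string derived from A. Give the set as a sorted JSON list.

FIRST iteration:
[1]
  A via A→a a: +{a}
  B via B→a b: +{a}
  B via B→c: +{c}
  S via S→a A: +{a}
  S via S→b b: +{b}
  S via S→c B: +{c}
  S via S→d: +{d}
  FIRST(S)={a,b,c,d}  FIRST(A)={a}  FIRST(B)={a,c}
[2]
  A via A→S: +{b,c,d}
  FIRST(S)={a,b,c,d}  FIRST(A)={a,b,c,d}  FIRST(B)={a,c}
[3] — fixpoint
  FIRST(S)={a,b,c,d}  FIRST(A)={a,b,c,d}  FIRST(B)={a,c}

FIRST(A) = ["a", "b", "c", "d"]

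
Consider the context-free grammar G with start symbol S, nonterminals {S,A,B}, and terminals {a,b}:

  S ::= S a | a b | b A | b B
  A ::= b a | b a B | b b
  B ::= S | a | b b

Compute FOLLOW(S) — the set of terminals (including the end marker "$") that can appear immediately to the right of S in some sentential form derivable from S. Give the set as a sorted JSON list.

Compute FIRST by fixpoint:
round 1:
  A via A→b a: +{b}
  B via B→a: +{a}
  B via B→b b: +{b}
  S via S→a b: +{a}
  S via S→b A: +{b}
  FIRST[S]={a,b}  FIRST[A]={b}  FIRST[B]={a,b}
round 2: done
  FIRST[S]={a,b}  FIRST[A]={b}  FIRST[B]={a,b}

Compute FOLLOW by fixpoint:
initialize: $ ∈ FOLLOW(S)
iter 1:
  S→S a: FOLLOW(S) ⊇ FIRST(a) = {a}; new: +{a}
  S→b A: FOLLOW(A) ⊇ FOLLOW(S) ⊇ {$,a}; new: +{$,a}
  S→b B: FOLLOW(B) ⊇ FOLLOW(S) ⊇ {$,a}; new: +{$,a}
  S: {$,a}  A: {$,a}  B: {$,a}
iter 2: (no change)
  S: {$,a}  A: {$,a}  B: {$,a}

FOLLOW(S) = ["$", "a"]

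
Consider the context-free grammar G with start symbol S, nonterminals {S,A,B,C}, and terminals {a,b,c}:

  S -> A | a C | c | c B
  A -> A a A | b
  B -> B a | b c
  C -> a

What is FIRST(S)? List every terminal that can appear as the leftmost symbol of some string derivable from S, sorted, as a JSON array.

FIRST sets, iterate to fixpoint:
pass 1:
  A via A→b: +{b}
  B via B→b c: +{b}
  C via C→a: +{a}
  S via S→A: +{b}
  S via S→a C: +{a}
  S via S→c: +{c}
  FIRST(S)={a,b,c}  FIRST(A)={b}  FIRST(B)={b}  FIRST(C)={a}
pass 2: — fixpoint
  FIRST(S)={a,b,c}  FIRST(A)={b}  FIRST(B)={b}  FIRST(C)={a}

FIRST(S) = ["a", "b", "c"]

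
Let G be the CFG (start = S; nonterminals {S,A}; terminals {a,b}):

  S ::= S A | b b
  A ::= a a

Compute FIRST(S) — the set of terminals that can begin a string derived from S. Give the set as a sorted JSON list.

FIRST sets, iterate to fixpoint:
[1]
  A via A→a a: +{a}
  S via S→b b: +{b}
  FIRST[S]={b}  FIRST[A]={a}
[2] (stable)
  FIRST[S]={b}  FIRST[A]={a}

FIRST(S) = ["b"]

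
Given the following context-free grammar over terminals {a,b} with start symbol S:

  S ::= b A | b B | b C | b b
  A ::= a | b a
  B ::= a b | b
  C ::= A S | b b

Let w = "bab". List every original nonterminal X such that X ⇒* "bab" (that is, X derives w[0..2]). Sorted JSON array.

CNF form of G:
  S -> T0 A | T0 B | T0 C | T0 T0
  A -> T0 T1 | a
  B -> T1 T0 | b
  C -> A S | T0 T0
  T0 -> b
  T1 -> a

CYK fill (cells [i..j] with 0 ≤ i ≤ j ≤ 2 only):
  T[0,0] 'b' = {B,T0}  orig:{B}
  T[1,1] 'a' = {A,T1}  orig:{A}
  T[2,2] 'b' = {B,T0}  orig:{B}
  T[0,1] 'ba' = {A,S}
  T[1,2] 'ab' = {B}
  T[0,2] 'bab' = {S}

Original NTs in T[0,2] deriving "bab": ["S"]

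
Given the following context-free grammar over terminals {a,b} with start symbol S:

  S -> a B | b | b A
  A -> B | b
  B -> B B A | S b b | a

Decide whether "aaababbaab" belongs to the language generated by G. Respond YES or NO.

CNF form of G:
  S -> T0 A | T1 B | b
  A -> B X2 | S X3 | a | b
  B -> B X4 | S X5 | a
  T0 -> b
  T1 -> a
  X2 -> B A
  X3 -> T0 T0
  X4 -> B A
  X5 -> T0 T0

Fill CYK table bottom-up:
  cell(0,0) a: {A,B,T1}  orig:{A,B}
  cell(1,1) a: {A,B,T1}  orig:{A,B}
  cell(2,2) a: {A,B,T1}  orig:{A,B}
  cell(3,3) b: {A,S,T0}  orig:{A,S}
  cell(4,4) a: {A,B,T1}  orig:{A,B}
  cell(5,5) b: {A,S,T0}  orig:{A,S}
  cell(6,6) b: {A,S,T0}  orig:{A,S}
  cell(7,7) a: {A,B,T1}  orig:{A,B}
  cell(8,8) a: {A,B,T1}  orig:{A,B}
  cell(9,9) b: {A,S,T0}  orig:{A,S}
  cell(0,1) aa: {S,X2,X4}  orig:{S}
  cell(1,2) aa: {S,X2,X4}  orig:{S}
  cell(2,3) ab: {X2,X4}  orig:{}
  cell(3,4) ba: {S}
  cell(4,5) ab: {X2,X4}  orig:{}
  cell(5,6) bb: {S,X3,X5}  orig:{S}
  cell(6,7) ba: {S}
  cell(7,8) aa: {S,X2,X4}  orig:{S}
  cell(8,9) ab: {X2,X4}  orig:{}
  cell(0,2) aaa: {A,B}
  cell(1,3) aab: {A,B}
  cell(2,4) aba: ∅
  cell(3,5) bab: ∅
  cell(4,6) abb: ∅
  cell(5,7) bba: ∅
  cell(6,8) baa: ∅
  cell(7,9) aab: {A,B}
  cell(0,3) aaab: {S,X2,X4}  orig:{S}
  cell(1,4) aaba: {X2,X4}  orig:{}
  cell(2,5) abab: ∅
  cell(3,6) babb: {A,B}
  cell(4,7) abba: ∅
  cell(5,8) bbaa: ∅
  cell(6,9) baab: {S}
  cell(0,4) aaaba: {A,B}
  cell(1,5) aabab: {A,B}
  cell(2,6) ababb: {S,X2,X4}  orig:{S}
  cell(3,7) babba: {X2,X4}  orig:{}
  cell(4,8) abbaa: ∅
  cell(5,9) bbaab: ∅
  cell(0,5) aaabab: {S,X2,X4}  orig:{S}
  cell(1,6) aababb: {A,B,X2,X4}  orig:{A,B}
  cell(2,7) ababba: {A,B}
  cell(3,8) babbaa: {A,B}
  cell(4,9) abbaab: ∅
  cell(0,6) aaababb: {A,B,S,X2,X4}  orig:{A,B,S}
  cell(1,7) aababba: {S,X2,X4}  orig:{S}
  cell(2,8) ababbaa: {S,X2,X4}  orig:{S}
  cell(3,9) babbaab: {X2,X4}  orig:{}
  cell(0,7) aaababba: {A,B,X2,X4}  orig:{A,B}
  cell(1,8) aababbaa: {A,B}
  cell(2,9) ababbaab: {A,B}
  cell(0,8) aaababbaa: {A,B,S,X2,X4}  orig:{A,B,S}
  cell(1,9) aababbaab: {S,X2,X4}  orig:{S}
  cell(0,9) aaababbaab: {A,B,X2,X4}  orig:{A,B}

S ∉ T[0,9] ⇒ NO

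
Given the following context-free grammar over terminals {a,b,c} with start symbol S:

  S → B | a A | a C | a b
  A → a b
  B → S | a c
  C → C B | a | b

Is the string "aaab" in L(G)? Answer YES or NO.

CNF form of G:
  S -> T0 A | T0 C | T0 T1 | T0 T2
  A -> T0 T1
  B -> T0 A | T0 C | T0 T1 | T0 T2
  C -> C B | a | b
  T0 -> a
  T1 -> b
  T2 -> c

CYK fill:
  cell(0,0) a: {C,T0}  orig:{C}
  cell(1,1) a: {C,T0}  orig:{C}
  cell(2,2) a: {C,T0}  orig:{C}
  cell(3,3) b: {C,T1}  orig:{C}
  cell(0,1) aa: {B,S}
  cell(1,2) aa: {B,S}
  cell(2,3) ab: {A,B,S}
  cell(0,2) aaa: {C}
  cell(1,3) aab: {B,C,S}
  cell(0,3) aaab: {B,C,S}

S ∈ T[0,3] ⇒ YES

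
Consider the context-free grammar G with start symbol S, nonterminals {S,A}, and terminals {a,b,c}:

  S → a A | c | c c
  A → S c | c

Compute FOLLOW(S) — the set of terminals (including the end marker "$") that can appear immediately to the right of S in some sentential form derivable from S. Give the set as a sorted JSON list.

FIRST sets, iterate to fixpoint:
pass 1:
  A via A→c: +{c}
  S via S→a A: +{a}
  S via S→c: +{c}
  FIRST[S]={a,c}  FIRST[A]={c}
pass 2:
  A via A→S c: +{a}
  FIRST[S]={a,c}  FIRST[A]={a,c}
pass 3: (no change)
  FIRST[S]={a,c}  FIRST[A]={a,c}

FOLLOW iteration:
FOLLOW(S) := {$}
iter 1:
  A→S c: FOLLOW(S) ⊇ FIRST(c) = {c}; new: +{c}
  S→a A: FOLLOW(A) ⊇ FOLLOW(S) ⊇ {$,c}; new: +{$,c}
  FOLLOW[S]={$,c}  FOLLOW[A]={$,c}
iter 2: done
  FOLLOW[S]={$,c}  FOLLOW[A]={$,c}

FOLLOW(S) = ["$", "c"]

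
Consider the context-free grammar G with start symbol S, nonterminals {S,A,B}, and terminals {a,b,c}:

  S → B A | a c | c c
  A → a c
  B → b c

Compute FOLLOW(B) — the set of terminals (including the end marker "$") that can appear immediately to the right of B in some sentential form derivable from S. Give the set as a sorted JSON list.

FIRST sets, iterate to fixpoint:
round 1:
  A via A→a c: +{a}
  B via B→b c: +{b}
  S via S→B A: +{b}
  S via S→a c: +{a}
  S via S→c c: +{c}
  FIRST[S]={a,b,c}  FIRST[A]={a}  FIRST[B]={b}
round 2: done
  FIRST[S]={a,b,c}  FIRST[A]={a}  FIRST[B]={b}

FOLLOW iteration:
seed FOLLOW(S) with $
pass 1:
  S→B A: FOLLOW(B) ⊇ FIRST(A) = {a}; new: +{a}
  S→B A: FOLLOW(A) ⊇ FOLLOW(S) ⊇ {$}; new: +{$}
  FOLLOW(S)={$}  FOLLOW(A)={$}  FOLLOW(B)={a}
pass 2: (no change)
  FOLLOW(S)={$}  FOLLOW(A)={$}  FOLLOW(B)={a}

FOLLOW(B) = ["a"]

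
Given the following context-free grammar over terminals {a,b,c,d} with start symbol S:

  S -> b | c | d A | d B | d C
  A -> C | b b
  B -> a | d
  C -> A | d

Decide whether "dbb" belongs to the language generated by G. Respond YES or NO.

Convert to CNF:
  S -> T1 A | T1 B | T1 C | b | c
  A -> T0 T0 | d
  B -> a | d
  C -> T0 T0 | d
  T0 -> b
  T1 -> d

Fill CYK table bottom-up:
  [0..0]={A,B,C,T1}  "d"  orig:{A,B,C}
  [1..1]={S,T0}  "b"  orig:{S}
  [2..2]={S,T0}  "b"  orig:{S}
  [0..1]=∅  "db"
  [1..2]={A,C}  "bb"
  [0..2]={S}  "dbb"

S ∈ T[0,2] ⇒ YES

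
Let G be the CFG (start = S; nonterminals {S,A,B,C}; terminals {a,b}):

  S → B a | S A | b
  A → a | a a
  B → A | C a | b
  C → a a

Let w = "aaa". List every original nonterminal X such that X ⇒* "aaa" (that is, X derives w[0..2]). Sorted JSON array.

Convert to CNF:
  S -> B T0 | S A | b
  A -> T0 T0 | a
  B -> C T0 | T0 T0 | a | b
  C -> T0 T0
  T0 -> a

Fill CYK table bottom-up (cells [i..j] with 0 ≤ i ≤ j ≤ 2 only):
  [0..0]={A,B,T0}  "a"  orig:{A,B}
  [1..1]={A,B,T0}  "a"  orig:{A,B}
  [2..2]={A,B,T0}  "a"  orig:{A,B}
  [0..1]={A,B,C,S}  "aa"
  [1..2]={A,B,C,S}  "aa"
  [0..2]={B,S}  "aaa"

Original NTs in T[0,2] deriving "aaa": ["B", "S"]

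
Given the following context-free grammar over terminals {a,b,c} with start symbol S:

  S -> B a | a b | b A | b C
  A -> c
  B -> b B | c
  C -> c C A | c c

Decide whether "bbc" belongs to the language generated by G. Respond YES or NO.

Convert to CNF:
  S -> B T2 | T0 A | T0 C | T2 T0
  A -> c
  B -> T0 B | c
  C -> T1 T1 | T1 X3
  T0 -> b
  T1 -> c
  T2 -> a
  X3 -> C A

Fill CYK table bottom-up:
  [0..0]={T0}  "b"  orig:{}
  [1..1]={T0}  "b"  orig:{}
  [2..2]={A,B,T1}  "c"  orig:{A,B}
  [0..1]=∅  "bb"
  [1..2]={B,S}  "bc"
  [0..2]={B}  "bbc"

S ∉ T[0,2] ⇒ NO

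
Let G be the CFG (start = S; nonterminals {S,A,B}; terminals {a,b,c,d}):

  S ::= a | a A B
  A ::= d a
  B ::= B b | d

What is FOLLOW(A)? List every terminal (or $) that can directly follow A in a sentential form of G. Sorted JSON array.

Compute FIRST by fixpoint:
round 1:
  A via A→d a: +{d}
  B via B→d: +{d}
  S via S→a: +{a}
  FIRST[S]={a}  FIRST[A]={d}  FIRST[B]={d}
round 2: — fixpoint
  FIRST[S]={a}  FIRST[A]={d}  FIRST[B]={d}

FOLLOW iteration:
initialize: $ ∈ FOLLOW(S)
[1]
  B→B b: FOLLOW(B) ⊇ FIRST(b) = {b}; new: +{b}
  S→a A B: FOLLOW(A) ⊇ FIRST(B) = {d}; new: +{d}
  S→a A B: FOLLOW(B) ⊇ FOLLOW(S) ⊇ {$}; new: +{$}
  FOLLOW[S]={$}  FOLLOW[A]={d}  FOLLOW[B]={$,b}
[2] — fixpoint
  FOLLOW[S]={$}  FOLLOW[A]={d}  FOLLOW[B]={$,b}

FOLLOW(A) = ["d"]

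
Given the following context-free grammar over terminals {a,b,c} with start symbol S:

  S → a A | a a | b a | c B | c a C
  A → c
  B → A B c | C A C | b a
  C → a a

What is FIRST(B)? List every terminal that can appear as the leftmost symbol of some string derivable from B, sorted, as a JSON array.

FIRST sets, iterate to fixpoint:
[1]
  A via A→c: +{c}
  B via B→A B c: +{c}
  B via B→b a: +{b}
  C via C→a a: +{a}
  S via S→a A: +{a}
  S via S→b a: +{b}
  S via S→c B: +{c}
  FIRST[S]={a,b,c}  FIRST[A]={c}  FIRST[B]={b,c}  FIRST[C]={a}
[2]
  B via B→C A C: +{a}
  FIRST[S]={a,b,c}  FIRST[A]={c}  FIRST[B]={a,b,c}  FIRST[C]={a}
[3] — fixpoint
  FIRST[S]={a,b,c}  FIRST[A]={c}  FIRST[B]={a,b,c}  FIRST[C]={a}

FIRST(B) = ["a", "b", "c"]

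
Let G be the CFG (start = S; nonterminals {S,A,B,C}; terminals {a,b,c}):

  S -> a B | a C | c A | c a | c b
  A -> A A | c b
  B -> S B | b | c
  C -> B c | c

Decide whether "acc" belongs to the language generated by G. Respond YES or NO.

Convert to CNF:
  S -> T0 A | T0 T1 | T0 T2 | T2 B | T2 C
  A -> A A | T0 T1
  B -> S B | b | c
  C -> B T0 | c
  T0 -> c
  T1 -> b
  T2 -> a

CYK fill:
  [0..0]={T2}  "a"  orig:{}
  [1..1]={B,C,T0}  "c"  orig:{B,C}
  [2..2]={B,C,T0}  "c"  orig:{B,C}
  [0..1]={S}  "ac"
  [1..2]={C}  "cc"
  [0..2]={B,S}  "acc"

S ∈ T[0,2] ⇒ YES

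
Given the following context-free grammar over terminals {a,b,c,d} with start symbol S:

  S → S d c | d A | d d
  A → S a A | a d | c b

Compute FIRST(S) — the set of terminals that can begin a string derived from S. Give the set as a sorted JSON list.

FIRST sets, iterate to fixpoint:
iter 1:
  A via A→a d: +{a}
  A via A→c b: +{c}
  S via S→d A: +{d}
  S: {d}  A: {a,c}
iter 2:
  A via A→S a A: +{d}
  S: {d}  A: {a,c,d}
iter 3: done
  S: {d}  A: {a,c,d}

FIRST(S) = ["d"]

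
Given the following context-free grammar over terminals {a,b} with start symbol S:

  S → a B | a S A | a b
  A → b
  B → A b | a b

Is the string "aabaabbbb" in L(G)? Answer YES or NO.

CNF form of G:
  S -> T1 B | T1 T0 | T1 X2
  A -> b
  B -> A T0 | T1 T0
  T0 -> b
  T1 -> a
  X2 -> S A

CYK table (by increasing span):
  T[0,0] 'a' = {T1}  orig:{}
  T[1,1] 'a' = {T1}  orig:{}
  T[2,2] 'b' = {A,T0}  orig:{A}
  T[3,3] 'a' = {T1}  orig:{}
  T[4,4] 'a' = {T1}  orig:{}
  T[5,5] 'b' = {A,T0}  orig:{A}
  T[6,6] 'b' = {A,T0}  orig:{A}
  T[7,7] 'b' = {A,T0}  orig:{A}
  T[8,8] 'b' = {A,T0}  orig:{A}
  T[0,1] 'aa' = ∅
  T[1,2] 'ab' = {B,S}
  T[2,3] 'ba' = ∅
  T[3,4] 'aa' = ∅
  T[4,5] 'ab' = {B,S}
  T[5,6] 'bb' = {B}
  T[6,7] 'bb' = {B}
  T[7,8] 'bb' = {B}
  T[0,2] 'aab' = {S}
  T[1,3] 'aba' = ∅
  T[2,4] 'baa' = ∅
  T[3,5] 'aab' = {S}
  T[4,6] 'abb' = {S,X2}  orig:{S}
  T[5,7] 'bbb' = ∅
  T[6,8] 'bbb' = ∅
  T[0,3] 'aaba' = ∅
  T[1,4] 'abaa' = ∅
  T[2,5] 'baab' = ∅
  T[3,6] 'aabb' = {S,X2}  orig:{S}
  T[4,7] 'abbb' = {X2}  orig:{}
  T[5,8] 'bbbb' = ∅
  T[0,4] 'aabaa' = ∅
  T[1,5] 'abaab' = ∅
  T[2,6] 'baabb' = ∅
  T[3,7] 'aabbb' = {S,X2}  orig:{S}
  T[4,8] 'abbbb' = ∅
  T[0,5] 'aabaab' = ∅
  T[1,6] 'abaabb' = ∅
  T[2,7] 'baabbb' = ∅
  T[3,8] 'aabbbb' = {X2}  orig:{}
  T[0,6] 'aabaabb' = ∅
  T[1,7] 'abaabbb' = ∅
  T[2,8] 'baabbbb' = ∅
  T[0,7] 'aabaabbb' = ∅
  T[1,8] 'abaabbbb' = ∅
  T[0,8] 'aabaabbbb' = ∅

S ∉ T[0,8] ⇒ NO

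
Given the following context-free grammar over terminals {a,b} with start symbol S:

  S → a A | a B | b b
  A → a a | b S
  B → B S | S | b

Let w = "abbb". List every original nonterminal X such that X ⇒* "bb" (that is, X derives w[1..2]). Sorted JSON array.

Convert to CNF:
  S -> T0 A | T0 B | T1 T1
  A -> T0 T0 | T1 S
  B -> B S | T0 A | T0 B | T1 T1 | b
  T0 -> a
  T1 -> b

CYK fill, restricted to cells inside w[1..2]:
  cell(1,1) b: {B,T1}  orig:{B}
  cell(2,2) b: {B,T1}  orig:{B}
  cell(1,2) bb: {B,S}

Original NTs in T[1,2] deriving "bb": ["B", "S"]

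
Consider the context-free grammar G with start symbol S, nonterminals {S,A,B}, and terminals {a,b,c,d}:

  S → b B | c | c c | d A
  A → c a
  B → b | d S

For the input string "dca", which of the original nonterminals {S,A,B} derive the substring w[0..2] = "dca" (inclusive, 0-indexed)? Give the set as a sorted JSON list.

Convert to CNF:
  S -> T0 T0 | T2 A | T3 B | c
  A -> T0 T1
  B -> T2 S | b
  T0 -> c
  T1 -> a
  T2 -> d
  T3 -> b

Fill CYK table bottom-up (cells [i..j] with 0 ≤ i ≤ j ≤ 2 only):
  T[0,0] 'd' = {T2}  orig:{}
  T[1,1] 'c' = {S,T0}  orig:{S}
  T[2,2] 'a' = {T1}  orig:{}
  T[0,1] 'dc' = {B}
  T[1,2] 'ca' = {A}
  T[0,2] 'dca' = {S}

Original NTs in T[0,2] deriving "dca": ["S"]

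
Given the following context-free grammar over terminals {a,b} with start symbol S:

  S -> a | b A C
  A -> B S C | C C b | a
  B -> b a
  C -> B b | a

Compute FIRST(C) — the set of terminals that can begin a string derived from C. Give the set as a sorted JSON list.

FIRST sets, iterate to fixpoint:
[1]
  A via A→a: +{a}
  B via B→b a: +{b}
  C via C→B b: +{b}
  C via C→a: +{a}
  S via S→a: +{a}
  S via S→b A C: +{b}
  S: {a,b}  A: {a}  B: {b}  C: {a,b}
[2]
  A via A→B S C: +{b}
  S: {a,b}  A: {a,b}  B: {b}  C: {a,b}
[3] (no change)
  S: {a,b}  A: {a,b}  B: {b}  C: {a,b}

FIRST(C) = ["a", "b"]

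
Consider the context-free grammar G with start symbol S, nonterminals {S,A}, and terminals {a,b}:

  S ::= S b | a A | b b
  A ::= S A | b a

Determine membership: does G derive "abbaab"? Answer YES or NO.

CNF form of G:
  S -> S T0 | T0 T0 | T1 A
  A -> S A | T0 T1
  T0 -> b
  T1 -> a

Fill CYK table bottom-up:
  cell(0,0) a: {T1}  orig:{}
  cell(1,1) b: {T0}  orig:{}
  cell(2,2) b: {T0}  orig:{}
  cell(3,3) a: {T1}  orig:{}
  cell(4,4) a: {T1}  orig:{}
  cell(5,5) b: {T0}  orig:{}
  cell(0,1) ab: ∅
  cell(1,2) bb: {S}
  cell(2,3) ba: {A}
  cell(3,4) aa: ∅
  cell(4,5) ab: ∅
  cell(0,2) abb: ∅
  cell(1,3) bba: ∅
  cell(2,4) baa: ∅
  cell(3,5) aab: ∅
  cell(0,3) abba: ∅
  cell(1,4) bbaa: ∅
  cell(2,5) baab: ∅
  cell(0,4) abbaa: ∅
  cell(1,5) bbaab: ∅
  cell(0,5) abbaab: ∅

S ∉ T[0,5] ⇒ NO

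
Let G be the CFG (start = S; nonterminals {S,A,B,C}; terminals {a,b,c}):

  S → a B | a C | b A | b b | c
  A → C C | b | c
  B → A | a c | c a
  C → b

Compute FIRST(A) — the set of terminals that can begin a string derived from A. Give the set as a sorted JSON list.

Compute FIRST by fixpoint:
round 1:
  A via A→b: +{b}
  A via A→c: +{c}
  B via B→A: +{b,c}
  B via B→a c: +{a}
  C via C→b: +{b}
  S via S→a B: +{a}
  S via S→b A: +{b}
  S via S→c: +{c}
  FIRST(S)={a,b,c}  FIRST(A)={b,c}  FIRST(B)={a,b,c}  FIRST(C)={b}
round 2: — fixpoint
  FIRST(S)={a,b,c}  FIRST(A)={b,c}  FIRST(B)={a,b,c}  FIRST(C)={b}

FIRST(A) = ["b", "c"]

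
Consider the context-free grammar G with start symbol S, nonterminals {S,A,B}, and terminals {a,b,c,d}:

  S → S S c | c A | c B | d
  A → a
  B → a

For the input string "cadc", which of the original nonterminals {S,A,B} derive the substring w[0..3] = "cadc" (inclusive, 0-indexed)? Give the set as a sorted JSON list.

Convert to CNF:
  S -> S X1 | T0 A | T0 B | d
  A -> a
  B -> a
  T0 -> c
  X1 -> S T0

CYK table (by increasing span) — only the sub-triangle for w[0..3]:
  T[0,0] 'c' = {T0}  orig:{}
  T[1,1] 'a' = {A,B}
  T[2,2] 'd' = {S}
  T[3,3] 'c' = {T0}  orig:{}
  T[0,1] 'ca' = {S}
  T[1,2] 'ad' = ∅
  T[2,3] 'dc' = {X1}  orig:{}
  T[0,2] 'cad' = ∅
  T[1,3] 'adc' = ∅
  T[0,3] 'cadc' = {S}

Original NTs in T[0,3] deriving "cadc": ["S"]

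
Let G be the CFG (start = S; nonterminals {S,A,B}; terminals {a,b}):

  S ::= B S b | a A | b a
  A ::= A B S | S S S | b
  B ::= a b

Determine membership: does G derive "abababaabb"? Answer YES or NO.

CNF form of G:
  S -> B X4 | T0 A | T1 T0
  A -> A X2 | S X3 | b
  B -> T0 T1
  T0 -> a
  T1 -> b
  X2 -> B S
  X3 -> S S
  X4 -> S T1

CYK table (by increasing span):
  cell(0,0) a: {T0}  orig:{}
  cell(1,1) b: {A,T1}  orig:{A}
  cell(2,2) a: {T0}  orig:{}
  cell(3,3) b: {A,T1}  orig:{A}
  cell(4,4) a: {T0}  orig:{}
  cell(5,5) b: {A,T1}  orig:{A}
  cell(6,6) a: {T0}  orig:{}
  cell(7,7) a: {T0}  orig:{}
  cell(8,8) b: {A,T1}  orig:{A}
  cell(9,9) b: {A,T1}  orig:{A}
  cell(0,1) ab: {B,S}
  cell(1,2) ba: {S}
  cell(2,3) ab: {B,S}
  cell(3,4) ba: {S}
  cell(4,5) ab: {B,S}
  cell(5,6) ba: {S}
  cell(6,7) aa: ∅
  cell(7,8) ab: {B,S}
  cell(8,9) bb: ∅
  cell(0,2) aba: ∅
  cell(1,3) bab: {X4}  orig:{}
  cell(2,4) aba: ∅
  cell(3,5) bab: {X4}  orig:{}
  cell(4,6) aba: ∅
  cell(5,7) baa: ∅
  cell(6,8) aab: ∅
  cell(7,9) abb: {X4}  orig:{}
  cell(0,3) abab: {X2,X3}  orig:{}
  cell(1,4) baba: {X3}  orig:{}
  cell(2,5) abab: {X2,X3}  orig:{}
  cell(3,6) baba: {X3}  orig:{}
  cell(4,7) abaa: ∅
  cell(5,8) baab: {X3}  orig:{}
  cell(6,9) aabb: ∅
  cell(0,4) ababa: ∅
  cell(1,5) babab: {A}
  cell(2,6) ababa: ∅
  cell(3,7) babaa: ∅
  cell(4,8) abaab: ∅
  cell(5,9) baabb: ∅
  cell(0,5) ababab: {A,S}
  cell(1,6) bababa: {A}
  cell(2,7) ababaa: ∅
  cell(3,8) babaab: {A}
  cell(4,9) abaabb: ∅
  cell(0,6) abababa: {S}
  cell(1,7) bababaa: ∅
  cell(2,8) ababaab: {S}
  cell(3,9) babaabb: ∅
  cell(0,7) abababaa: ∅
  cell(1,8) bababaab: ∅
  cell(2,9) ababaabb: {X4}  orig:{}
  cell(0,8) abababaab: {X2,X3}  orig:{}
  cell(1,9) bababaabb: ∅
  cell(0,9) abababaabb: {S}

S ∈ T[0,9] ⇒ YES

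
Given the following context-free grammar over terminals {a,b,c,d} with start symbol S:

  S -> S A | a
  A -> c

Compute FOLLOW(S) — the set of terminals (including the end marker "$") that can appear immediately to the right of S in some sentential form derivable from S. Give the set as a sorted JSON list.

FIRST iteration:
iter 1:
  A via A→c: +{c}
  S via S→a: +{a}
  FIRST(S)={a}  FIRST(A)={c}
iter 2: — fixpoint
  FIRST(S)={a}  FIRST(A)={c}

FOLLOW sets:
seed FOLLOW(S) with $
[1]
  S→S A: FOLLOW(S) ⊇ FIRST(A) = {c}; new: +{c}
  S→S A: FOLLOW(A) ⊇ FOLLOW(S) ⊇ {$,c}; new: +{$,c}
  S: {$,c}  A: {$,c}
[2] — fixpoint
  S: {$,c}  A: {$,c}

FOLLOW(S) = ["$", "c"]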